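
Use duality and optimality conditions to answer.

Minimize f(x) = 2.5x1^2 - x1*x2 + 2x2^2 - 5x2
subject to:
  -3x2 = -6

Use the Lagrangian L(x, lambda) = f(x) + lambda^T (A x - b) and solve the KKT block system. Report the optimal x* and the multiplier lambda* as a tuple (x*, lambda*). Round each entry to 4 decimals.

Form the Lagrangian:
  L(x, lambda) = (1/2) x^T Q x + c^T x + lambda^T (A x - b)
Stationarity (grad_x L = 0): Q x + c + A^T lambda = 0.
Primal feasibility: A x = b.

This gives the KKT block system:
  [ Q   A^T ] [ x     ]   [-c ]
  [ A    0  ] [ lambda ] = [ b ]

Solving the linear system:
  x*      = (0.4, 2)
  lambda* = (0.8667)
  f(x*)   = -2.4

x* = (0.4, 2), lambda* = (0.8667)


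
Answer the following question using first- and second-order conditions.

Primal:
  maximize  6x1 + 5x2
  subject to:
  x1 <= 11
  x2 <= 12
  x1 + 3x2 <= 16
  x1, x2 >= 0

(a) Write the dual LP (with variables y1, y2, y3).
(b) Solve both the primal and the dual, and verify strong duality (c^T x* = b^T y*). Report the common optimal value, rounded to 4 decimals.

The standard primal-dual pair for 'max c^T x s.t. A x <= b, x >= 0' is:
  Dual:  min b^T y  s.t.  A^T y >= c,  y >= 0.

So the dual LP is:
  minimize  11y1 + 12y2 + 16y3
  subject to:
    y1 + y3 >= 6
    y2 + 3y3 >= 5
    y1, y2, y3 >= 0

Solving the primal: x* = (11, 1.6667).
  primal value c^T x* = 74.3333.
Solving the dual: y* = (4.3333, 0, 1.6667).
  dual value b^T y* = 74.3333.
Strong duality: c^T x* = b^T y*. Confirmed.

74.3333


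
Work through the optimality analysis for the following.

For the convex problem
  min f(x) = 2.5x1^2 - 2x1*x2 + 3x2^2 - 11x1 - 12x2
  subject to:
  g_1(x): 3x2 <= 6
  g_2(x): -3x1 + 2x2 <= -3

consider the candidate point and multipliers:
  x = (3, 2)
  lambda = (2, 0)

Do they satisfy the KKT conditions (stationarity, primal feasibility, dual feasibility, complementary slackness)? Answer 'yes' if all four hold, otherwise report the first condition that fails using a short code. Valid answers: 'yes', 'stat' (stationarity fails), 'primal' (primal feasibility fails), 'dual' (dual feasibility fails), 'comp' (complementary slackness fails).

Gradient of f: grad f(x) = Q x + c = (0, -6)
Constraint values g_i(x) = a_i^T x - b_i:
  g_1((3, 2)) = 0
  g_2((3, 2)) = -2
Stationarity residual: grad f(x) + sum_i lambda_i a_i = (0, 0)
  -> stationarity OK
Primal feasibility (all g_i <= 0): OK
Dual feasibility (all lambda_i >= 0): OK
Complementary slackness (lambda_i * g_i(x) = 0 for all i): OK

Verdict: yes, KKT holds.

yes


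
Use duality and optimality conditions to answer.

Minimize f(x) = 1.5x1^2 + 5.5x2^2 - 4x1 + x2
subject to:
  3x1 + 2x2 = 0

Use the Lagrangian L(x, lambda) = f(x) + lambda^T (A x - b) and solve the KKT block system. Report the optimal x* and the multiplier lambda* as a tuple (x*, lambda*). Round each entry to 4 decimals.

Form the Lagrangian:
  L(x, lambda) = (1/2) x^T Q x + c^T x + lambda^T (A x - b)
Stationarity (grad_x L = 0): Q x + c + A^T lambda = 0.
Primal feasibility: A x = b.

This gives the KKT block system:
  [ Q   A^T ] [ x     ]   [-c ]
  [ A    0  ] [ lambda ] = [ b ]

Solving the linear system:
  x*      = (0.1982, -0.2973)
  lambda* = (1.1351)
  f(x*)   = -0.545

x* = (0.1982, -0.2973), lambda* = (1.1351)


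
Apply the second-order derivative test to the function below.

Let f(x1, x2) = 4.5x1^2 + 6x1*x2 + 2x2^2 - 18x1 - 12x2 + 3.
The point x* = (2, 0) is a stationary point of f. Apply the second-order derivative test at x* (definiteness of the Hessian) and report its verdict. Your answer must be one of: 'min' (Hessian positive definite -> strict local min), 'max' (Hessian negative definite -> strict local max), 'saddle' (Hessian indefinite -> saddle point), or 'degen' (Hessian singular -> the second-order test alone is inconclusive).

Compute the Hessian H = grad^2 f:
  H = [[9, 6], [6, 4]]
Verify stationarity: grad f(x*) = H x* + g = (0, 0).
Eigenvalues of H: 0, 13.
H has a zero eigenvalue (singular; positive semidefinite but not definite), so H is neither positive definite, negative definite, nor indefinite. The second-order test alone is inconclusive -> degen.
(Indeed, f is constant along the null direction of H through x*, so x* is not a strict local extremum.)

degen


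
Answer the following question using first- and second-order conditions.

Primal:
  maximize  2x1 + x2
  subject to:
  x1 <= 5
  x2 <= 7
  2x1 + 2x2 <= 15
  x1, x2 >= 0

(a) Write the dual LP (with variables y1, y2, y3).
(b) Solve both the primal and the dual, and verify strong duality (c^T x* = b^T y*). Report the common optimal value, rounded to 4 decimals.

The standard primal-dual pair for 'max c^T x s.t. A x <= b, x >= 0' is:
  Dual:  min b^T y  s.t.  A^T y >= c,  y >= 0.

So the dual LP is:
  minimize  5y1 + 7y2 + 15y3
  subject to:
    y1 + 2y3 >= 2
    y2 + 2y3 >= 1
    y1, y2, y3 >= 0

Solving the primal: x* = (5, 2.5).
  primal value c^T x* = 12.5.
Solving the dual: y* = (1, 0, 0.5).
  dual value b^T y* = 12.5.
Strong duality: c^T x* = b^T y*. Confirmed.

12.5


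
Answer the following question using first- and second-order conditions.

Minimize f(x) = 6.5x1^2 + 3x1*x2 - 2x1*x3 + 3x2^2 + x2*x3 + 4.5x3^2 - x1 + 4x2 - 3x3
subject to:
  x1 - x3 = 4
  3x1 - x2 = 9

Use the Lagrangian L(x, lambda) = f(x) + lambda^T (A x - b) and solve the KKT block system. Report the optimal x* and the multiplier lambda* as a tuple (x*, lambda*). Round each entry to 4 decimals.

Form the Lagrangian:
  L(x, lambda) = (1/2) x^T Q x + c^T x + lambda^T (A x - b)
Stationarity (grad_x L = 0): Q x + c + A^T lambda = 0.
Primal feasibility: A x = b.

This gives the KKT block system:
  [ Q   A^T ] [ x     ]   [-c ]
  [ A    0  ] [ lambda ] = [ b ]

Solving the linear system:
  x*      = (2.3958, -1.8125, -1.6042)
  lambda* = (-24.0417, -1.2917)
  f(x*)   = 51.4792

x* = (2.3958, -1.8125, -1.6042), lambda* = (-24.0417, -1.2917)


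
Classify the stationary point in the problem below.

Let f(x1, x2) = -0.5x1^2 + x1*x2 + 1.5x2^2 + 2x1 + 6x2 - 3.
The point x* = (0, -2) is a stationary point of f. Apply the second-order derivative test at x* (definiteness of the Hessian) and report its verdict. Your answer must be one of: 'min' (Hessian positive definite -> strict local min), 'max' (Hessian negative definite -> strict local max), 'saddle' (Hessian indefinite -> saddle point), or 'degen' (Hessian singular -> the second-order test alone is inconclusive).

Compute the Hessian H = grad^2 f:
  H = [[-1, 1], [1, 3]]
Verify stationarity: grad f(x*) = H x* + g = (0, 0).
Eigenvalues of H: -1.2361, 3.2361.
Eigenvalues have mixed signs, so H is indefinite -> x* is a saddle point.

saddle


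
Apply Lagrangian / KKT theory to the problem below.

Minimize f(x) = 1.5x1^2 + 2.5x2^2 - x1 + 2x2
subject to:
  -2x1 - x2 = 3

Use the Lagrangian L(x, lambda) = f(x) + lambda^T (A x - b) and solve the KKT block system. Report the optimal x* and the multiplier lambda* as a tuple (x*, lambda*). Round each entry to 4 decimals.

Form the Lagrangian:
  L(x, lambda) = (1/2) x^T Q x + c^T x + lambda^T (A x - b)
Stationarity (grad_x L = 0): Q x + c + A^T lambda = 0.
Primal feasibility: A x = b.

This gives the KKT block system:
  [ Q   A^T ] [ x     ]   [-c ]
  [ A    0  ] [ lambda ] = [ b ]

Solving the linear system:
  x*      = (-1.087, -0.8261)
  lambda* = (-2.1304)
  f(x*)   = 2.913

x* = (-1.087, -0.8261), lambda* = (-2.1304)


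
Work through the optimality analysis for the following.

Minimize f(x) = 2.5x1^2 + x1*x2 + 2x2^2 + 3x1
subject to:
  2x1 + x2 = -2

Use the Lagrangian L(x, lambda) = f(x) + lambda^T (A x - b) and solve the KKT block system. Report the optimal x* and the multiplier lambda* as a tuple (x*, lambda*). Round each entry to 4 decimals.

Form the Lagrangian:
  L(x, lambda) = (1/2) x^T Q x + c^T x + lambda^T (A x - b)
Stationarity (grad_x L = 0): Q x + c + A^T lambda = 0.
Primal feasibility: A x = b.

This gives the KKT block system:
  [ Q   A^T ] [ x     ]   [-c ]
  [ A    0  ] [ lambda ] = [ b ]

Solving the linear system:
  x*      = (-1, 0)
  lambda* = (1)
  f(x*)   = -0.5

x* = (-1, 0), lambda* = (1)


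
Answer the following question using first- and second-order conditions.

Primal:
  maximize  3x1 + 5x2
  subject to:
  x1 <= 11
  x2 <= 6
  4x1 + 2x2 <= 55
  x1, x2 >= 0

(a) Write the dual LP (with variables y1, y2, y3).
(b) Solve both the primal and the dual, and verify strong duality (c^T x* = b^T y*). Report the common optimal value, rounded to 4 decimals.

The standard primal-dual pair for 'max c^T x s.t. A x <= b, x >= 0' is:
  Dual:  min b^T y  s.t.  A^T y >= c,  y >= 0.

So the dual LP is:
  minimize  11y1 + 6y2 + 55y3
  subject to:
    y1 + 4y3 >= 3
    y2 + 2y3 >= 5
    y1, y2, y3 >= 0

Solving the primal: x* = (10.75, 6).
  primal value c^T x* = 62.25.
Solving the dual: y* = (0, 3.5, 0.75).
  dual value b^T y* = 62.25.
Strong duality: c^T x* = b^T y*. Confirmed.

62.25


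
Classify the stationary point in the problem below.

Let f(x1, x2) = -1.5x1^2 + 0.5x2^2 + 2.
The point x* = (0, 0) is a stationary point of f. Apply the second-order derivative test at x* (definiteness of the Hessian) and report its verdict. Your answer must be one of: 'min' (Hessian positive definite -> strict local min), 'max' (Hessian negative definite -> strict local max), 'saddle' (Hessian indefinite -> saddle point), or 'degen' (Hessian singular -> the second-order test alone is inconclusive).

Compute the Hessian H = grad^2 f:
  H = [[-3, 0], [0, 1]]
Verify stationarity: grad f(x*) = H x* + g = (0, 0).
Eigenvalues of H: -3, 1.
Eigenvalues have mixed signs, so H is indefinite -> x* is a saddle point.

saddle


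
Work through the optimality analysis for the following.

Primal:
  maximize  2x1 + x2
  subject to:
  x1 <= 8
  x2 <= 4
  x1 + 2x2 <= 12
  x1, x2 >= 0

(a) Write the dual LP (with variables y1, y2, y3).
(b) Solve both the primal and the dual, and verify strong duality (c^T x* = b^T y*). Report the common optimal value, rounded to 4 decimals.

The standard primal-dual pair for 'max c^T x s.t. A x <= b, x >= 0' is:
  Dual:  min b^T y  s.t.  A^T y >= c,  y >= 0.

So the dual LP is:
  minimize  8y1 + 4y2 + 12y3
  subject to:
    y1 + y3 >= 2
    y2 + 2y3 >= 1
    y1, y2, y3 >= 0

Solving the primal: x* = (8, 2).
  primal value c^T x* = 18.
Solving the dual: y* = (1.5, 0, 0.5).
  dual value b^T y* = 18.
Strong duality: c^T x* = b^T y*. Confirmed.

18


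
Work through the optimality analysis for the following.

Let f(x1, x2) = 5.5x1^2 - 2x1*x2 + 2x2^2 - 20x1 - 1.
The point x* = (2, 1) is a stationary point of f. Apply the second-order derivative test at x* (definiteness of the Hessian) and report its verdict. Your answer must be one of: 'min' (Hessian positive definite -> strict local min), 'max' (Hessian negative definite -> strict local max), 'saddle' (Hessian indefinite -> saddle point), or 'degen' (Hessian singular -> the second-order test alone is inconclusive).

Compute the Hessian H = grad^2 f:
  H = [[11, -2], [-2, 4]]
Verify stationarity: grad f(x*) = H x* + g = (0, 0).
Eigenvalues of H: 3.4689, 11.5311.
Both eigenvalues > 0, so H is positive definite -> x* is a strict local min.

min


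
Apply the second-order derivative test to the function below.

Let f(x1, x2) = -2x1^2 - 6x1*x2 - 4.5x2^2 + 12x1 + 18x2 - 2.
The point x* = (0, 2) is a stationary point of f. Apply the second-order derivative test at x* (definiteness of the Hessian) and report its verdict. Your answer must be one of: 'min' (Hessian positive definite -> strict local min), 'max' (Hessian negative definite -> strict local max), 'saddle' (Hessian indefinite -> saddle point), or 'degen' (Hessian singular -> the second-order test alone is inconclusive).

Compute the Hessian H = grad^2 f:
  H = [[-4, -6], [-6, -9]]
Verify stationarity: grad f(x*) = H x* + g = (0, 0).
Eigenvalues of H: -13, 0.
H has a zero eigenvalue (singular; negative semidefinite but not definite), so H is neither positive definite, negative definite, nor indefinite. The second-order test alone is inconclusive -> degen.
(Indeed, f is constant along the null direction of H through x*, so x* is not a strict local extremum.)

degen


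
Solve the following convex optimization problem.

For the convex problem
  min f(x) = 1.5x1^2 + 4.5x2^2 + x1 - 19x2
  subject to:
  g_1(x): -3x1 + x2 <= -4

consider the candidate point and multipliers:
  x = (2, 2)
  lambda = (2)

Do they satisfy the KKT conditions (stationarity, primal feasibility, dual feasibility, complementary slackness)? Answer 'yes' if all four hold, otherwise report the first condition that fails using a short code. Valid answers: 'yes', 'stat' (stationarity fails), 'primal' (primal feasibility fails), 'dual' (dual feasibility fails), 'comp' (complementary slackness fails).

Gradient of f: grad f(x) = Q x + c = (7, -1)
Constraint values g_i(x) = a_i^T x - b_i:
  g_1((2, 2)) = 0
Stationarity residual: grad f(x) + sum_i lambda_i a_i = (1, 1)
  -> stationarity FAILS
Primal feasibility (all g_i <= 0): OK
Dual feasibility (all lambda_i >= 0): OK
Complementary slackness (lambda_i * g_i(x) = 0 for all i): OK

Verdict: the first failing condition is stationarity -> stat.

stat


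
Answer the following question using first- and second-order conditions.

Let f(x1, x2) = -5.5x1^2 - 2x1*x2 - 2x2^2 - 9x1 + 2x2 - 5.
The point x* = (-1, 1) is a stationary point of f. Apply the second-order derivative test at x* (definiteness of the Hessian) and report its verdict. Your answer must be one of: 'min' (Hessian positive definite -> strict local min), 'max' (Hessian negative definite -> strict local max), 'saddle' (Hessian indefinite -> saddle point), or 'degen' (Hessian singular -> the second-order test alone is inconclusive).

Compute the Hessian H = grad^2 f:
  H = [[-11, -2], [-2, -4]]
Verify stationarity: grad f(x*) = H x* + g = (0, 0).
Eigenvalues of H: -11.5311, -3.4689.
Both eigenvalues < 0, so H is negative definite -> x* is a strict local max.

max


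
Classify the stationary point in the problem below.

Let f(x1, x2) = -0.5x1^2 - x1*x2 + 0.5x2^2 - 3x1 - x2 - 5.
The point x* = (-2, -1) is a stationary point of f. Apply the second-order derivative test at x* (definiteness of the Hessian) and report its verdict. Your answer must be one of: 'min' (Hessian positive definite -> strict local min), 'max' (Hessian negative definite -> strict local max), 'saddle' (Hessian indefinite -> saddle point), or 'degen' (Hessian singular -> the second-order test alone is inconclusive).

Compute the Hessian H = grad^2 f:
  H = [[-1, -1], [-1, 1]]
Verify stationarity: grad f(x*) = H x* + g = (0, 0).
Eigenvalues of H: -1.4142, 1.4142.
Eigenvalues have mixed signs, so H is indefinite -> x* is a saddle point.

saddle


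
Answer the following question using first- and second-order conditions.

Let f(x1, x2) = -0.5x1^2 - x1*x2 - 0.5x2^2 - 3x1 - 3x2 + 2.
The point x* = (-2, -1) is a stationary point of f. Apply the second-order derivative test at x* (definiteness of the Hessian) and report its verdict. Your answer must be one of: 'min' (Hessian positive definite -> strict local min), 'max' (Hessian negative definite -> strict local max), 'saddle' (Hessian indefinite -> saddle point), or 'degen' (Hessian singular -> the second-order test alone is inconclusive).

Compute the Hessian H = grad^2 f:
  H = [[-1, -1], [-1, -1]]
Verify stationarity: grad f(x*) = H x* + g = (0, 0).
Eigenvalues of H: -2, 0.
H has a zero eigenvalue (singular; negative semidefinite but not definite), so H is neither positive definite, negative definite, nor indefinite. The second-order test alone is inconclusive -> degen.
(Indeed, f is constant along the null direction of H through x*, so x* is not a strict local extremum.)

degen


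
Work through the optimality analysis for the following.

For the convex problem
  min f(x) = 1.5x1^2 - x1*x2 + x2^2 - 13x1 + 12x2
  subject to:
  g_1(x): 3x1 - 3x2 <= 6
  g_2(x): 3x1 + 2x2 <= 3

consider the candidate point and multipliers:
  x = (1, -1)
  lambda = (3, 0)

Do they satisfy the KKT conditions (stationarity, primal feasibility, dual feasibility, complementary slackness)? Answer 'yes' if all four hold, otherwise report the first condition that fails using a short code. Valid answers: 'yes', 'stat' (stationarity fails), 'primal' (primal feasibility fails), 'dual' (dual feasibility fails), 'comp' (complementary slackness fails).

Gradient of f: grad f(x) = Q x + c = (-9, 9)
Constraint values g_i(x) = a_i^T x - b_i:
  g_1((1, -1)) = 0
  g_2((1, -1)) = -2
Stationarity residual: grad f(x) + sum_i lambda_i a_i = (0, 0)
  -> stationarity OK
Primal feasibility (all g_i <= 0): OK
Dual feasibility (all lambda_i >= 0): OK
Complementary slackness (lambda_i * g_i(x) = 0 for all i): OK

Verdict: yes, KKT holds.

yes


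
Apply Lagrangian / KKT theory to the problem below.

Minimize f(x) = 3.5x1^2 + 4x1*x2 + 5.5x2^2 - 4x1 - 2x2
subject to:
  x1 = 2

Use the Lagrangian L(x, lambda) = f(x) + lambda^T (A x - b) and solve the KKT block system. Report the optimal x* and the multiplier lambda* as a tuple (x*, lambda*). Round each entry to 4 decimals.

Form the Lagrangian:
  L(x, lambda) = (1/2) x^T Q x + c^T x + lambda^T (A x - b)
Stationarity (grad_x L = 0): Q x + c + A^T lambda = 0.
Primal feasibility: A x = b.

This gives the KKT block system:
  [ Q   A^T ] [ x     ]   [-c ]
  [ A    0  ] [ lambda ] = [ b ]

Solving the linear system:
  x*      = (2, -0.5455)
  lambda* = (-7.8182)
  f(x*)   = 4.3636

x* = (2, -0.5455), lambda* = (-7.8182)


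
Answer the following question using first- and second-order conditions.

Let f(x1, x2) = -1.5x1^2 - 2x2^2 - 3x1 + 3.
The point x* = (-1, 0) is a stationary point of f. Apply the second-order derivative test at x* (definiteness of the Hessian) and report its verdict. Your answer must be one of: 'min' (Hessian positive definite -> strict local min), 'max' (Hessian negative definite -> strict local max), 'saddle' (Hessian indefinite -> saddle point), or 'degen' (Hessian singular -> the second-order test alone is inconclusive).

Compute the Hessian H = grad^2 f:
  H = [[-3, 0], [0, -4]]
Verify stationarity: grad f(x*) = H x* + g = (0, 0).
Eigenvalues of H: -4, -3.
Both eigenvalues < 0, so H is negative definite -> x* is a strict local max.

max


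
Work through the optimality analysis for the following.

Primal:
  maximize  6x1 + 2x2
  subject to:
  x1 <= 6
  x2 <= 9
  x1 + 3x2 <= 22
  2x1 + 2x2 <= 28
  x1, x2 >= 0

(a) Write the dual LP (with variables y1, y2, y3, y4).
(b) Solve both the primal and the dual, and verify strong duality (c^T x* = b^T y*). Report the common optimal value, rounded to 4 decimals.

The standard primal-dual pair for 'max c^T x s.t. A x <= b, x >= 0' is:
  Dual:  min b^T y  s.t.  A^T y >= c,  y >= 0.

So the dual LP is:
  minimize  6y1 + 9y2 + 22y3 + 28y4
  subject to:
    y1 + y3 + 2y4 >= 6
    y2 + 3y3 + 2y4 >= 2
    y1, y2, y3, y4 >= 0

Solving the primal: x* = (6, 5.3333).
  primal value c^T x* = 46.6667.
Solving the dual: y* = (5.3333, 0, 0.6667, 0).
  dual value b^T y* = 46.6667.
Strong duality: c^T x* = b^T y*. Confirmed.

46.6667


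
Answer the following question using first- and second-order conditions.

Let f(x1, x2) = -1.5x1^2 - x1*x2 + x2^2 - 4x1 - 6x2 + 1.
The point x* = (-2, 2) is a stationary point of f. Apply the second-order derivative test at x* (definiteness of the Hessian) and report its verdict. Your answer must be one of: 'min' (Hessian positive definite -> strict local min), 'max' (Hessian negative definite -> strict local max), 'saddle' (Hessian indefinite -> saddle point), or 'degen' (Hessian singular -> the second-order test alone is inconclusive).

Compute the Hessian H = grad^2 f:
  H = [[-3, -1], [-1, 2]]
Verify stationarity: grad f(x*) = H x* + g = (0, 0).
Eigenvalues of H: -3.1926, 2.1926.
Eigenvalues have mixed signs, so H is indefinite -> x* is a saddle point.

saddle


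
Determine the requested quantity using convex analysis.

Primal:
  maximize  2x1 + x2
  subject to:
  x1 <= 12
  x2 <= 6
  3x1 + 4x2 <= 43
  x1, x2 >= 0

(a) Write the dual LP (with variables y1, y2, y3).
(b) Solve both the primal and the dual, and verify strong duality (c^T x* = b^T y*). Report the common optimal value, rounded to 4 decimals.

The standard primal-dual pair for 'max c^T x s.t. A x <= b, x >= 0' is:
  Dual:  min b^T y  s.t.  A^T y >= c,  y >= 0.

So the dual LP is:
  minimize  12y1 + 6y2 + 43y3
  subject to:
    y1 + 3y3 >= 2
    y2 + 4y3 >= 1
    y1, y2, y3 >= 0

Solving the primal: x* = (12, 1.75).
  primal value c^T x* = 25.75.
Solving the dual: y* = (1.25, 0, 0.25).
  dual value b^T y* = 25.75.
Strong duality: c^T x* = b^T y*. Confirmed.

25.75


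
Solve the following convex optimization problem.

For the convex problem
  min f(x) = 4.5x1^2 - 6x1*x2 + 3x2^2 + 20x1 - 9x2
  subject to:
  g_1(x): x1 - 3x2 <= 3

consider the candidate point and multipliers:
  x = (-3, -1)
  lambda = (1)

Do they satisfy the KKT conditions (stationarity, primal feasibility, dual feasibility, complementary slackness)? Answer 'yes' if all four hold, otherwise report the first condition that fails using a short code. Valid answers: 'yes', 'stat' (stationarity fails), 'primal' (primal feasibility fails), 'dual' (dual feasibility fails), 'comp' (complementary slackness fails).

Gradient of f: grad f(x) = Q x + c = (-1, 3)
Constraint values g_i(x) = a_i^T x - b_i:
  g_1((-3, -1)) = -3
Stationarity residual: grad f(x) + sum_i lambda_i a_i = (0, 0)
  -> stationarity OK
Primal feasibility (all g_i <= 0): OK
Dual feasibility (all lambda_i >= 0): OK
Complementary slackness (lambda_i * g_i(x) = 0 for all i): FAILS

Verdict: the first failing condition is complementary_slackness -> comp.

comp


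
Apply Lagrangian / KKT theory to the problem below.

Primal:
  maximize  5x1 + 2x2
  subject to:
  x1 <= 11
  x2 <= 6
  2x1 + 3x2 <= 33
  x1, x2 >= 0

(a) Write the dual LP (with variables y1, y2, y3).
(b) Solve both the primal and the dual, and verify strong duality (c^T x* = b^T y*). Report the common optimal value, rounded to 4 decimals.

The standard primal-dual pair for 'max c^T x s.t. A x <= b, x >= 0' is:
  Dual:  min b^T y  s.t.  A^T y >= c,  y >= 0.

So the dual LP is:
  minimize  11y1 + 6y2 + 33y3
  subject to:
    y1 + 2y3 >= 5
    y2 + 3y3 >= 2
    y1, y2, y3 >= 0

Solving the primal: x* = (11, 3.6667).
  primal value c^T x* = 62.3333.
Solving the dual: y* = (3.6667, 0, 0.6667).
  dual value b^T y* = 62.3333.
Strong duality: c^T x* = b^T y*. Confirmed.

62.3333


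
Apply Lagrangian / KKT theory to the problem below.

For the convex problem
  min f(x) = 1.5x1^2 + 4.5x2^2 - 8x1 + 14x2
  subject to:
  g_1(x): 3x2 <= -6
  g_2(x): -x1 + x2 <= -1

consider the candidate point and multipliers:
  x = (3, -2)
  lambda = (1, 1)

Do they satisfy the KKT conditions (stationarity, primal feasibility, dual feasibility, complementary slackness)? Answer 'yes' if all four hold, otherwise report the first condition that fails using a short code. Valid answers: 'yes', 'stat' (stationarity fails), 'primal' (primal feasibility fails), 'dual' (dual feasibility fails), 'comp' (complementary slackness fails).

Gradient of f: grad f(x) = Q x + c = (1, -4)
Constraint values g_i(x) = a_i^T x - b_i:
  g_1((3, -2)) = 0
  g_2((3, -2)) = -4
Stationarity residual: grad f(x) + sum_i lambda_i a_i = (0, 0)
  -> stationarity OK
Primal feasibility (all g_i <= 0): OK
Dual feasibility (all lambda_i >= 0): OK
Complementary slackness (lambda_i * g_i(x) = 0 for all i): FAILS

Verdict: the first failing condition is complementary_slackness -> comp.

comp


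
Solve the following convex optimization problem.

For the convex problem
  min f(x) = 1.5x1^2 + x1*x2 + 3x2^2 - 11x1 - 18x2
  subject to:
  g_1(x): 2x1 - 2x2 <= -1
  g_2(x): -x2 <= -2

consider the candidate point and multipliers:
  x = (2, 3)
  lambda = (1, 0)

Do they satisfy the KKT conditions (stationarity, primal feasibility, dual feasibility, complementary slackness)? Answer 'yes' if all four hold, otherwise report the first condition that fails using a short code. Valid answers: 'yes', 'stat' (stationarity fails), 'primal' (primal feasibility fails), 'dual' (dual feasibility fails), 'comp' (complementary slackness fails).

Gradient of f: grad f(x) = Q x + c = (-2, 2)
Constraint values g_i(x) = a_i^T x - b_i:
  g_1((2, 3)) = -1
  g_2((2, 3)) = -1
Stationarity residual: grad f(x) + sum_i lambda_i a_i = (0, 0)
  -> stationarity OK
Primal feasibility (all g_i <= 0): OK
Dual feasibility (all lambda_i >= 0): OK
Complementary slackness (lambda_i * g_i(x) = 0 for all i): FAILS

Verdict: the first failing condition is complementary_slackness -> comp.

comp


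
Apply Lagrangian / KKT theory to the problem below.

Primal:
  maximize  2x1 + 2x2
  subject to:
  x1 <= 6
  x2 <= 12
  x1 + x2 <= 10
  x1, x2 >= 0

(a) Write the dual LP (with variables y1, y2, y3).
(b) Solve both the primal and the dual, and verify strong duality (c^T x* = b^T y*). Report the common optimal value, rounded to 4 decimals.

The standard primal-dual pair for 'max c^T x s.t. A x <= b, x >= 0' is:
  Dual:  min b^T y  s.t.  A^T y >= c,  y >= 0.

So the dual LP is:
  minimize  6y1 + 12y2 + 10y3
  subject to:
    y1 + y3 >= 2
    y2 + y3 >= 2
    y1, y2, y3 >= 0

Solving the primal: x* = (0, 10).
  primal value c^T x* = 20.
Solving the dual: y* = (0, 0, 2).
  dual value b^T y* = 20.
Strong duality: c^T x* = b^T y*. Confirmed.

20


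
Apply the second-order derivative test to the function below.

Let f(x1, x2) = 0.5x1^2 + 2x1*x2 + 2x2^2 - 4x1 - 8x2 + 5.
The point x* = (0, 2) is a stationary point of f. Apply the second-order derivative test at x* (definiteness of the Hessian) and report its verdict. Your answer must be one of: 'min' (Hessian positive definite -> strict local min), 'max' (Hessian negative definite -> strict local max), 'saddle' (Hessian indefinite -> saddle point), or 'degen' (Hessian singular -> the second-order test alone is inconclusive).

Compute the Hessian H = grad^2 f:
  H = [[1, 2], [2, 4]]
Verify stationarity: grad f(x*) = H x* + g = (0, 0).
Eigenvalues of H: 0, 5.
H has a zero eigenvalue (singular; positive semidefinite but not definite), so H is neither positive definite, negative definite, nor indefinite. The second-order test alone is inconclusive -> degen.
(Indeed, f is constant along the null direction of H through x*, so x* is not a strict local extremum.)

degen


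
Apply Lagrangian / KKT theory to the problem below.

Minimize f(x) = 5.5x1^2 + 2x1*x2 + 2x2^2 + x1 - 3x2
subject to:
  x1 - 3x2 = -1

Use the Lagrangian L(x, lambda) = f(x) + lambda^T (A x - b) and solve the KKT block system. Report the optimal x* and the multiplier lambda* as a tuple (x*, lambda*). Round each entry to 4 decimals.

Form the Lagrangian:
  L(x, lambda) = (1/2) x^T Q x + c^T x + lambda^T (A x - b)
Stationarity (grad_x L = 0): Q x + c + A^T lambda = 0.
Primal feasibility: A x = b.

This gives the KKT block system:
  [ Q   A^T ] [ x     ]   [-c ]
  [ A    0  ] [ lambda ] = [ b ]

Solving the linear system:
  x*      = (-0.087, 0.3043)
  lambda* = (-0.6522)
  f(x*)   = -0.8261

x* = (-0.087, 0.3043), lambda* = (-0.6522)


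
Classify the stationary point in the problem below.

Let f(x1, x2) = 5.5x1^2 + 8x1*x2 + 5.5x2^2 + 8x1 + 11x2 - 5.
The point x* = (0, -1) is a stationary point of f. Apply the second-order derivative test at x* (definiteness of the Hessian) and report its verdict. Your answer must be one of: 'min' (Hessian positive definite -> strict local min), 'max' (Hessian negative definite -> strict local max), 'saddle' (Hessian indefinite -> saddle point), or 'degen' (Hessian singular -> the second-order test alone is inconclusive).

Compute the Hessian H = grad^2 f:
  H = [[11, 8], [8, 11]]
Verify stationarity: grad f(x*) = H x* + g = (0, 0).
Eigenvalues of H: 3, 19.
Both eigenvalues > 0, so H is positive definite -> x* is a strict local min.

min


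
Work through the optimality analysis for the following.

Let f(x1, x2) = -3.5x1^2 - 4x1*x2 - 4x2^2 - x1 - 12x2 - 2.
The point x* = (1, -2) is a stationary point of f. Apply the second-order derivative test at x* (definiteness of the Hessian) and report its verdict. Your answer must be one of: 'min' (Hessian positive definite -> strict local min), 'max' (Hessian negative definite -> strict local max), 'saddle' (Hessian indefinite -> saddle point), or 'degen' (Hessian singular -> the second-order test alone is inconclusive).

Compute the Hessian H = grad^2 f:
  H = [[-7, -4], [-4, -8]]
Verify stationarity: grad f(x*) = H x* + g = (0, 0).
Eigenvalues of H: -11.5311, -3.4689.
Both eigenvalues < 0, so H is negative definite -> x* is a strict local max.

max


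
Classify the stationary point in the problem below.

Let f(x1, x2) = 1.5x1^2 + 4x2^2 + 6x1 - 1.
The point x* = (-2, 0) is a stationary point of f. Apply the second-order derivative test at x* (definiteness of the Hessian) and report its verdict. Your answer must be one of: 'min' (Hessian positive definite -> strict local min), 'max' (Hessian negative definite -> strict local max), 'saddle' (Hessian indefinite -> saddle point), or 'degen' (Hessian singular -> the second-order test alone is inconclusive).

Compute the Hessian H = grad^2 f:
  H = [[3, 0], [0, 8]]
Verify stationarity: grad f(x*) = H x* + g = (0, 0).
Eigenvalues of H: 3, 8.
Both eigenvalues > 0, so H is positive definite -> x* is a strict local min.

min


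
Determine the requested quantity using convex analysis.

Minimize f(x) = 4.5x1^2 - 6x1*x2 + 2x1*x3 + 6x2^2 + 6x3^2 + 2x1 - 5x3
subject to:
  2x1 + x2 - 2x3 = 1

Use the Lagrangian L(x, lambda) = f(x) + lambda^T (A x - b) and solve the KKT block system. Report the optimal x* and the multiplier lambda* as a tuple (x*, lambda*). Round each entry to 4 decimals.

Form the Lagrangian:
  L(x, lambda) = (1/2) x^T Q x + c^T x + lambda^T (A x - b)
Stationarity (grad_x L = 0): Q x + c + A^T lambda = 0.
Primal feasibility: A x = b.

This gives the KKT block system:
  [ Q   A^T ] [ x     ]   [-c ]
  [ A    0  ] [ lambda ] = [ b ]

Solving the linear system:
  x*      = (0.3864, 0.3409, 0.0568)
  lambda* = (-1.7727)
  f(x*)   = 1.1307

x* = (0.3864, 0.3409, 0.0568), lambda* = (-1.7727)


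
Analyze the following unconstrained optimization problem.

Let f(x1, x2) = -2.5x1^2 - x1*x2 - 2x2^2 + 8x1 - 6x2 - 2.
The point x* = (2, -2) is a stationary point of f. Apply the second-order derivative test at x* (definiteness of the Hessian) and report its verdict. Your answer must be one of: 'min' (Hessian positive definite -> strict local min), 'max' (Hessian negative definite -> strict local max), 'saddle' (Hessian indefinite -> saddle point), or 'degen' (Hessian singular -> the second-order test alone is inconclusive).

Compute the Hessian H = grad^2 f:
  H = [[-5, -1], [-1, -4]]
Verify stationarity: grad f(x*) = H x* + g = (0, 0).
Eigenvalues of H: -5.618, -3.382.
Both eigenvalues < 0, so H is negative definite -> x* is a strict local max.

max


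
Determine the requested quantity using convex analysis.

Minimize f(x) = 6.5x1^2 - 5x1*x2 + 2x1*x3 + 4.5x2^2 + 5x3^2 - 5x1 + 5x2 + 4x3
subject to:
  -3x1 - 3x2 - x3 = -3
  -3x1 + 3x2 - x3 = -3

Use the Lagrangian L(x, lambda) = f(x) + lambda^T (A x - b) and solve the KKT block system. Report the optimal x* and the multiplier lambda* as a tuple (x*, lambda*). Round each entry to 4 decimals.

Form the Lagrangian:
  L(x, lambda) = (1/2) x^T Q x + c^T x + lambda^T (A x - b)
Stationarity (grad_x L = 0): Q x + c + A^T lambda = 0.
Primal feasibility: A x = b.

This gives the KKT block system:
  [ Q   A^T ] [ x     ]   [-c ]
  [ A    0  ] [ lambda ] = [ b ]

Solving the linear system:
  x*      = (1.1099, 0, -0.3297)
  lambda* = (1.37, 1.5531)
  f(x*)   = 0.9505

x* = (1.1099, 0, -0.3297), lambda* = (1.37, 1.5531)


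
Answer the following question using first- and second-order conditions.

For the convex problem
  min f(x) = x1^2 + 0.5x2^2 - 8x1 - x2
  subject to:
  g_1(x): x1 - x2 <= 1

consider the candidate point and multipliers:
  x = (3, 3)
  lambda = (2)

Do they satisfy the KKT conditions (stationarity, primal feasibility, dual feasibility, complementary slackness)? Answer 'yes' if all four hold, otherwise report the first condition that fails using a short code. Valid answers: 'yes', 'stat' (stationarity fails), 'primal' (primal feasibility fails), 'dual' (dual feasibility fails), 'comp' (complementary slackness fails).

Gradient of f: grad f(x) = Q x + c = (-2, 2)
Constraint values g_i(x) = a_i^T x - b_i:
  g_1((3, 3)) = -1
Stationarity residual: grad f(x) + sum_i lambda_i a_i = (0, 0)
  -> stationarity OK
Primal feasibility (all g_i <= 0): OK
Dual feasibility (all lambda_i >= 0): OK
Complementary slackness (lambda_i * g_i(x) = 0 for all i): FAILS

Verdict: the first failing condition is complementary_slackness -> comp.

comp


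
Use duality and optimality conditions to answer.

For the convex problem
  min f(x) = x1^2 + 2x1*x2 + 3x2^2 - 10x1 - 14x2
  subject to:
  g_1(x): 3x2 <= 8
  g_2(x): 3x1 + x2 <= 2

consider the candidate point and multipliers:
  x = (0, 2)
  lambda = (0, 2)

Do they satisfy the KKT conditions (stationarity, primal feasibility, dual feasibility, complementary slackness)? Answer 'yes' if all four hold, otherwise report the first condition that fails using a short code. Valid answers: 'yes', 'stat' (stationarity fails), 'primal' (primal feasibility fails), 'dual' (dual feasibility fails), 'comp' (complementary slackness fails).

Gradient of f: grad f(x) = Q x + c = (-6, -2)
Constraint values g_i(x) = a_i^T x - b_i:
  g_1((0, 2)) = -2
  g_2((0, 2)) = 0
Stationarity residual: grad f(x) + sum_i lambda_i a_i = (0, 0)
  -> stationarity OK
Primal feasibility (all g_i <= 0): OK
Dual feasibility (all lambda_i >= 0): OK
Complementary slackness (lambda_i * g_i(x) = 0 for all i): OK

Verdict: yes, KKT holds.

yes


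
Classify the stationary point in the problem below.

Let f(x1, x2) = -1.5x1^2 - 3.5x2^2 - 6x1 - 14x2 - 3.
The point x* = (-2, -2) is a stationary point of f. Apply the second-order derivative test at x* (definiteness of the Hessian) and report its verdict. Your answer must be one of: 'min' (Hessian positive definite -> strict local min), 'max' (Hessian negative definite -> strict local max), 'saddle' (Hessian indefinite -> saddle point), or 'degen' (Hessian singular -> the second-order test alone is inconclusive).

Compute the Hessian H = grad^2 f:
  H = [[-3, 0], [0, -7]]
Verify stationarity: grad f(x*) = H x* + g = (0, 0).
Eigenvalues of H: -7, -3.
Both eigenvalues < 0, so H is negative definite -> x* is a strict local max.

max


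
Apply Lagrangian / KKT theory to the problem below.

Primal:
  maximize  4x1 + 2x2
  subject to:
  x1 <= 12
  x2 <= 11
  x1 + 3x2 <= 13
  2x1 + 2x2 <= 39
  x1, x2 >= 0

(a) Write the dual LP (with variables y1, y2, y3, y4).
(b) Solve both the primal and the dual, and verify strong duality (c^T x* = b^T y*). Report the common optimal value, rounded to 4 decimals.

The standard primal-dual pair for 'max c^T x s.t. A x <= b, x >= 0' is:
  Dual:  min b^T y  s.t.  A^T y >= c,  y >= 0.

So the dual LP is:
  minimize  12y1 + 11y2 + 13y3 + 39y4
  subject to:
    y1 + y3 + 2y4 >= 4
    y2 + 3y3 + 2y4 >= 2
    y1, y2, y3, y4 >= 0

Solving the primal: x* = (12, 0.3333).
  primal value c^T x* = 48.6667.
Solving the dual: y* = (3.3333, 0, 0.6667, 0).
  dual value b^T y* = 48.6667.
Strong duality: c^T x* = b^T y*. Confirmed.

48.6667


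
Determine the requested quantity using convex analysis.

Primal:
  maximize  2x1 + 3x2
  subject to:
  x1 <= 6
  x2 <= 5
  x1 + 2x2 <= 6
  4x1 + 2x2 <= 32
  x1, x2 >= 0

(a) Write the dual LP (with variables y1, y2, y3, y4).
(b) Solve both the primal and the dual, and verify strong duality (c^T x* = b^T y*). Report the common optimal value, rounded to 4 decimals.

The standard primal-dual pair for 'max c^T x s.t. A x <= b, x >= 0' is:
  Dual:  min b^T y  s.t.  A^T y >= c,  y >= 0.

So the dual LP is:
  minimize  6y1 + 5y2 + 6y3 + 32y4
  subject to:
    y1 + y3 + 4y4 >= 2
    y2 + 2y3 + 2y4 >= 3
    y1, y2, y3, y4 >= 0

Solving the primal: x* = (6, 0).
  primal value c^T x* = 12.
Solving the dual: y* = (0.5, 0, 1.5, 0).
  dual value b^T y* = 12.
Strong duality: c^T x* = b^T y*. Confirmed.

12


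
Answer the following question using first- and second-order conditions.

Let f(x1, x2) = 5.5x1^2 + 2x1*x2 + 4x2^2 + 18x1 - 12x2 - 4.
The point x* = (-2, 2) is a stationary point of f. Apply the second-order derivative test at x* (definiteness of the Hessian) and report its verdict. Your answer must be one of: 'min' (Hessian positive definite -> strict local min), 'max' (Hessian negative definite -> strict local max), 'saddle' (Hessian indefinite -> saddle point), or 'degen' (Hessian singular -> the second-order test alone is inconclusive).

Compute the Hessian H = grad^2 f:
  H = [[11, 2], [2, 8]]
Verify stationarity: grad f(x*) = H x* + g = (0, 0).
Eigenvalues of H: 7, 12.
Both eigenvalues > 0, so H is positive definite -> x* is a strict local min.

min


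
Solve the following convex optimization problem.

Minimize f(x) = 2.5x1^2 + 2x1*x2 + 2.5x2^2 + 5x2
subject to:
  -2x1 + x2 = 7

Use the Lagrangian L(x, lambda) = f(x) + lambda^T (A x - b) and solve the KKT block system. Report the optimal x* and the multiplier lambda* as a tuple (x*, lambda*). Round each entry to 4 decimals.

Form the Lagrangian:
  L(x, lambda) = (1/2) x^T Q x + c^T x + lambda^T (A x - b)
Stationarity (grad_x L = 0): Q x + c + A^T lambda = 0.
Primal feasibility: A x = b.

This gives the KKT block system:
  [ Q   A^T ] [ x     ]   [-c ]
  [ A    0  ] [ lambda ] = [ b ]

Solving the linear system:
  x*      = (-2.8485, 1.303)
  lambda* = (-5.8182)
  f(x*)   = 23.6212

x* = (-2.8485, 1.303), lambda* = (-5.8182)


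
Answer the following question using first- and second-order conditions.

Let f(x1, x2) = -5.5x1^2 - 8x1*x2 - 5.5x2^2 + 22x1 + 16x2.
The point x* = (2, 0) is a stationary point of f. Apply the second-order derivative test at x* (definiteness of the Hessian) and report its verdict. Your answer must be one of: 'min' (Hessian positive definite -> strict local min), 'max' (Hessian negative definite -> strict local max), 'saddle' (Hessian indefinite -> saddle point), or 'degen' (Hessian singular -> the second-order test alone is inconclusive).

Compute the Hessian H = grad^2 f:
  H = [[-11, -8], [-8, -11]]
Verify stationarity: grad f(x*) = H x* + g = (0, 0).
Eigenvalues of H: -19, -3.
Both eigenvalues < 0, so H is negative definite -> x* is a strict local max.

max


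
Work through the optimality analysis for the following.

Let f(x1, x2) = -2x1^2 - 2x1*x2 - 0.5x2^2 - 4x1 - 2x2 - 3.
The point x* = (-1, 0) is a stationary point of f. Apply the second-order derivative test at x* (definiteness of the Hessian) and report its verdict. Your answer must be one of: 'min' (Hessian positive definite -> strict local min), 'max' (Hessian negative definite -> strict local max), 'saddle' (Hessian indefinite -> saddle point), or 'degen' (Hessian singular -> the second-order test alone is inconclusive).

Compute the Hessian H = grad^2 f:
  H = [[-4, -2], [-2, -1]]
Verify stationarity: grad f(x*) = H x* + g = (0, 0).
Eigenvalues of H: -5, 0.
H has a zero eigenvalue (singular; negative semidefinite but not definite), so H is neither positive definite, negative definite, nor indefinite. The second-order test alone is inconclusive -> degen.
(Indeed, f is constant along the null direction of H through x*, so x* is not a strict local extremum.)

degen


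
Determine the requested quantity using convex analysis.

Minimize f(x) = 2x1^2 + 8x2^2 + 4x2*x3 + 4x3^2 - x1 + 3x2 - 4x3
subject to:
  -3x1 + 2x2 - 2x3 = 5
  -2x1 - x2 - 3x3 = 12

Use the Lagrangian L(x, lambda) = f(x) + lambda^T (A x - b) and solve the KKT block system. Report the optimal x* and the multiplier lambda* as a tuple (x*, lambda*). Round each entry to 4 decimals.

Form the Lagrangian:
  L(x, lambda) = (1/2) x^T Q x + c^T x + lambda^T (A x - b)
Stationarity (grad_x L = 0): Q x + c + A^T lambda = 0.
Primal feasibility: A x = b.

This gives the KKT block system:
  [ Q   A^T ] [ x     ]   [-c ]
  [ A    0  ] [ lambda ] = [ b ]

Solving the linear system:
  x*      = (-1.1146, -1.8216, -2.6497)
  lambda* = (9.7188, -17.3073)
  f(x*)   = 82.6712

x* = (-1.1146, -1.8216, -2.6497), lambda* = (9.7188, -17.3073)


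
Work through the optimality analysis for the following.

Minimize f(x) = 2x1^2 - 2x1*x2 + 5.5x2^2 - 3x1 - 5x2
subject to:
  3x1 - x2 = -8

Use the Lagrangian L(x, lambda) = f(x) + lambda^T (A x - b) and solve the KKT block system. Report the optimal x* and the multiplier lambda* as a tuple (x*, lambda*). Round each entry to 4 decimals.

Form the Lagrangian:
  L(x, lambda) = (1/2) x^T Q x + c^T x + lambda^T (A x - b)
Stationarity (grad_x L = 0): Q x + c + A^T lambda = 0.
Primal feasibility: A x = b.

This gives the KKT block system:
  [ Q   A^T ] [ x     ]   [-c ]
  [ A    0  ] [ lambda ] = [ b ]

Solving the linear system:
  x*      = (-2.5275, 0.4176)
  lambda* = (4.6484)
  f(x*)   = 21.3407

x* = (-2.5275, 0.4176), lambda* = (4.6484)
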